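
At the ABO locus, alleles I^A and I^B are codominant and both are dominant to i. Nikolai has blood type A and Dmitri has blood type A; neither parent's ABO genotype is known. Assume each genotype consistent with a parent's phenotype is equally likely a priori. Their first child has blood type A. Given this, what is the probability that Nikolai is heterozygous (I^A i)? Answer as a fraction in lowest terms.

7/15

Possible genotypes: Nikolai ∈ {I^A I^A, I^A i}; Dmitri ∈ {I^A I^A, I^A i}.
Weight each parental genotype pair by prior × P(type-A child):
  I^A I^A × I^A I^A: posterior weight 4/15.
  I^A I^A × I^A i: posterior weight 4/15.
  I^A i × I^A I^A: posterior weight 4/15.
  I^A i × I^A i: posterior weight 1/5.
Sum the posterior weight over pairs where Nikolai is I^A i: 7/15.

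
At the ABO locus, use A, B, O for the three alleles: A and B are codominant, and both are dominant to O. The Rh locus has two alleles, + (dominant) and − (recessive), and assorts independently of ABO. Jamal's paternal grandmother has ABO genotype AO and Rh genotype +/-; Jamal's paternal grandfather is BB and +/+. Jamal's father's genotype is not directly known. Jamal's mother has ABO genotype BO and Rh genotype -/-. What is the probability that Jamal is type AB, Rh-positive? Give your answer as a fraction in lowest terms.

Jamal's father's ABO genotype from AO × BB: 1/2 AB, 1/2 BO.
Crossing each possibility with the mother BO and summing P(type AB): 1/2·1/4 + 1/2·0 = 1/8.
Similarly for Rh via the father's Rh distribution: P(Rh+) = 3/4.
Independent loci: 1/8 × 3/4 = 3/32.

3/32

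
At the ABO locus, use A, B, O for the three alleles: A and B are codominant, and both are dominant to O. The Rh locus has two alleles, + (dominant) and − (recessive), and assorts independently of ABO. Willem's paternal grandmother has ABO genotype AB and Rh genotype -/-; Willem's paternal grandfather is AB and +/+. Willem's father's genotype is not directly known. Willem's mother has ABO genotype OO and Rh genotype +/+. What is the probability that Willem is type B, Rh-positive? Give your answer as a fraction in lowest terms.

Willem's father's ABO genotype from AB × AB: 1/4 AA, 1/2 AB, 1/4 BB.
Crossing each possibility with the mother OO and summing P(type B): 1/4·0 + 1/2·1/2 + 1/4·1 = 1/2.
Similarly for Rh via the father's Rh distribution: P(Rh+) = 1.
Independent loci: 1/2 × 1 = 1/2.

1/2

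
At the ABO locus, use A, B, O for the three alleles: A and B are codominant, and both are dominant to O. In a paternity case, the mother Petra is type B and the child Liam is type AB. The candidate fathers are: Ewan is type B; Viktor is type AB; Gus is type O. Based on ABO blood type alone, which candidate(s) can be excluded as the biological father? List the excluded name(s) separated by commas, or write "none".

A candidate is excluded only if no genotype consistent with his phenotype could produce a type AB child with a type B mother.
Ewan (type B): no genotype consistent with that phenotype can produce a type-AB child with a type-B mother.
Gus (type O): no genotype consistent with that phenotype can produce a type-AB child with a type-B mother.

Ewan, Gus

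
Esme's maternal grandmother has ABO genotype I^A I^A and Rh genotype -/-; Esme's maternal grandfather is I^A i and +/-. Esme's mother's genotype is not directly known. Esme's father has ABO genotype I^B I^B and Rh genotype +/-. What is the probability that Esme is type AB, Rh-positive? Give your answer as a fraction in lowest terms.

Esme's mother's ABO genotype from I^A I^A × I^A i: 1/2 I^A I^A, 1/2 I^A i.
Crossing each possibility with the father I^B I^B and summing P(type AB): 1/2·1 + 1/2·1/2 = 3/4.
Similarly for Rh via the mother's Rh distribution: P(Rh+) = 5/8.
Independent loci: 3/4 × 5/8 = 15/32.

15/32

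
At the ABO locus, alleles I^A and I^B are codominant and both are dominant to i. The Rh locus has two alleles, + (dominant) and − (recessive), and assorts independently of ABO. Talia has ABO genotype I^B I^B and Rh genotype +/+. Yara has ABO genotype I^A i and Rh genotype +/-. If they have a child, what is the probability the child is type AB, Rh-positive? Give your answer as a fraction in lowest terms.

ABO cross I^B I^B × I^A i → offspring phenotypes: 1/2 B, 1/2 AB.
Rh cross +/+ × +/- → 1 Rh+.
Independent loci: P(type AB, Rh-positive) = 1/2 × 1 = 1/2.

1/2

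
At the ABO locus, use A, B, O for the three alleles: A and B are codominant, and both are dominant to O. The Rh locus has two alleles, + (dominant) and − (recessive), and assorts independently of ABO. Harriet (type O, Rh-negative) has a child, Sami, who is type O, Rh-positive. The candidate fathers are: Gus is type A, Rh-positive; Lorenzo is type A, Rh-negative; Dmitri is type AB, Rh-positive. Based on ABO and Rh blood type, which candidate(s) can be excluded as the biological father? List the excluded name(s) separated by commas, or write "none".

Lorenzo, Dmitri

A candidate is excluded only if no genotype consistent with his phenotype could produce a type O, Rh-positive child with a type O, Rh-negative mother.
Lorenzo (type A, Rh-): no genotype consistent with that phenotype can produce a type-O Rh+ child with a type-O mother.
Dmitri (type AB, Rh+): no genotype consistent with that phenotype can produce a type-O Rh+ child with a type-O mother.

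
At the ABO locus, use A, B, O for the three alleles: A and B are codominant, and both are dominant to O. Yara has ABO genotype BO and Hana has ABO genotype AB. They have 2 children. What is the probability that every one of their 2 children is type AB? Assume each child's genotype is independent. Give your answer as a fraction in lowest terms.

ABO cross BO × AB → 1/4 A, 1/2 B, 1/4 AB.
So P(type AB) = 1/4 per child.
All 2 independent: (1/4)^2 = 1/16.

1/16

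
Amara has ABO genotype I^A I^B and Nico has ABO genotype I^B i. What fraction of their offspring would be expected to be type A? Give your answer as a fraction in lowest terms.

ABO cross I^A I^B × I^B i → offspring phenotypes: 1/4 A, 1/2 B, 1/4 AB.
So P(type A) = 1/4.

1/4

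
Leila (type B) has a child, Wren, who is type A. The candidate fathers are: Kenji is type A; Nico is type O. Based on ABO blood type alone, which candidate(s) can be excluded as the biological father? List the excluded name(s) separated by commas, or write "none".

Nico

A candidate is excluded only if no genotype consistent with his phenotype could produce a type A child with a type B mother.
Nico (type O): no genotype consistent with that phenotype can produce a type-A child with a type-B mother.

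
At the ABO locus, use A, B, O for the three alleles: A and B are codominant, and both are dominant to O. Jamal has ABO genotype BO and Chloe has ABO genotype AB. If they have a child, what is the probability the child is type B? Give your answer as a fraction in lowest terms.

1/2

ABO cross BO × AB → offspring phenotypes: 1/4 A, 1/2 B, 1/4 AB.
So P(type B) = 1/2.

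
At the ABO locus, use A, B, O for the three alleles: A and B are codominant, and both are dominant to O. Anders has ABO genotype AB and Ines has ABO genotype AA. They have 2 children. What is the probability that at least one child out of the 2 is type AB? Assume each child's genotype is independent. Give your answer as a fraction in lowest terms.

3/4

ABO cross AB × AA → 1/2 A, 1/2 AB.
So P(type AB) = 1/2 per child.
P(none) = (1/2)^2 = 1/4; P(at least one) = 1 − 1/4 = 3/4.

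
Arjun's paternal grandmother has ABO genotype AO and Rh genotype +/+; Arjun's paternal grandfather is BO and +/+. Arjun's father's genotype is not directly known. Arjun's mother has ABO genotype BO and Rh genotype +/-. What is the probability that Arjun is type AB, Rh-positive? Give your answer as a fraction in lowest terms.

Arjun's father's ABO genotype from AO × BO: 1/4 AB, 1/4 AO, 1/4 BO, 1/4 OO.
Crossing each possibility with the mother BO and summing P(type AB): 1/4·1/4 + 1/4·1/4 + 1/4·0 + 1/4·0 = 1/8.
Similarly for Rh via the father's Rh distribution: P(Rh+) = 1.
Independent loci: 1/8 × 1 = 1/8.

1/8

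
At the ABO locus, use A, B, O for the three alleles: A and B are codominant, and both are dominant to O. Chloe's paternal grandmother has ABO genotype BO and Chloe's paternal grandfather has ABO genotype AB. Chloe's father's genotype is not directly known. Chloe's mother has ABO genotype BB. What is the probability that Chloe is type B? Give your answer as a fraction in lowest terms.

3/4

Chloe's father's ABO genotype from BO × AB: 1/4 AB, 1/4 AO, 1/4 BB, 1/4 BO.
Crossing each possibility with the mother BB and summing P(type B): 1/4·1/2 + 1/4·1/2 + 1/4·1 + 1/4·1 = 3/4.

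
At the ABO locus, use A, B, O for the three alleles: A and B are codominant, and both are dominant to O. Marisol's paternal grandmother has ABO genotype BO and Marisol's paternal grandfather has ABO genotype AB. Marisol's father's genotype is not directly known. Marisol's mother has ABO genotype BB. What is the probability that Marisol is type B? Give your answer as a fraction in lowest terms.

Marisol's father's ABO genotype from BO × AB: 1/4 AB, 1/4 AO, 1/4 BB, 1/4 BO.
Crossing each possibility with the mother BB and summing P(type B): 1/4·1/2 + 1/4·1/2 + 1/4·1 + 1/4·1 = 3/4.

3/4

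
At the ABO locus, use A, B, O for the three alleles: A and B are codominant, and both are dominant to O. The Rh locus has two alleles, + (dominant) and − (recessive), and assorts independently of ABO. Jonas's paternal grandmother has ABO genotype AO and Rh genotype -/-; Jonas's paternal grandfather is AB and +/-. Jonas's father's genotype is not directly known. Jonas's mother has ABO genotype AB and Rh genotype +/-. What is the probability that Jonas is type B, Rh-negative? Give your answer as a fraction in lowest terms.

3/32

Jonas's father's ABO genotype from AO × AB: 1/4 AA, 1/4 AB, 1/4 AO, 1/4 BO.
Crossing each possibility with the mother AB and summing P(type B): 1/4·0 + 1/4·1/4 + 1/4·1/4 + 1/4·1/2 = 1/4.
Similarly for Rh via the father's Rh distribution: P(Rh-) = 3/8.
Independent loci: 1/4 × 3/8 = 3/32.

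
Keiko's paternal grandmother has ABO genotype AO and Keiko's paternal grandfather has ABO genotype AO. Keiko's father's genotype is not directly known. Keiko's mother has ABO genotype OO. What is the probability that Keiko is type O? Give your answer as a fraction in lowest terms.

Keiko's father's ABO genotype from AO × AO: 1/4 AA, 1/2 AO, 1/4 OO.
Crossing each possibility with the mother OO and summing P(type O): 1/4·0 + 1/2·1/2 + 1/4·1 = 1/2.

1/2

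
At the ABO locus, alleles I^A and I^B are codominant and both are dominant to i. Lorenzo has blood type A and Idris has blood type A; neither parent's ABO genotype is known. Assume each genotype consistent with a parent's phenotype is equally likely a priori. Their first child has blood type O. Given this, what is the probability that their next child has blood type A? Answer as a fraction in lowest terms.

3/4

Possible genotypes: Lorenzo ∈ {I^A I^A, I^A i}; Idris ∈ {I^A I^A, I^A i}.
Weight each parental genotype pair by prior × P(type-O child):
  I^A i × I^A i: posterior weight 1; P(next child type A) = 3/4.
Weighted sum = 3/4.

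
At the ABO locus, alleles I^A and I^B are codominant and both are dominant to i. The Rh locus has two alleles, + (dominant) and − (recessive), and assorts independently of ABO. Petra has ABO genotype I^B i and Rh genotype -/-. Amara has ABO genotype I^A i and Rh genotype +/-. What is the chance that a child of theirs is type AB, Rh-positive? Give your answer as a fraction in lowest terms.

1/8

ABO cross I^B i × I^A i → offspring phenotypes: 1/4 O, 1/4 A, 1/4 B, 1/4 AB.
Rh cross -/- × +/- → 1/2 Rh+, 1/2 Rh-.
Independent loci: P(type AB, Rh-positive) = 1/4 × 1/2 = 1/8.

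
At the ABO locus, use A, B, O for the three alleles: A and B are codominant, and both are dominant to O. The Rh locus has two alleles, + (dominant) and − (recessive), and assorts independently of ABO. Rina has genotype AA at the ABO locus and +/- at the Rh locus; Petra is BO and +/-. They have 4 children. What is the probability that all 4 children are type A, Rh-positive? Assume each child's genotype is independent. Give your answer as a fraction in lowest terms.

81/4096

ABO cross AA × BO → 1/2 A, 1/2 AB.
Rh cross +/- × +/- → 3/4 Rh+, 1/4 Rh-; so P(type A, Rh-positive) = 1/2 × 3/4 = 3/8 per child.
All 4 independent: (3/8)^4 = 81/4096.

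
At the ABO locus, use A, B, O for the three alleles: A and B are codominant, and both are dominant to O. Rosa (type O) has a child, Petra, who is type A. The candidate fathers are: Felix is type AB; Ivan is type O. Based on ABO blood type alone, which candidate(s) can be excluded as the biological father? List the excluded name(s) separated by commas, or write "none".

A candidate is excluded only if no genotype consistent with his phenotype could produce a type A child with a type O mother.
Ivan (type O): no genotype consistent with that phenotype can produce a type-A child with a type-O mother.

Ivan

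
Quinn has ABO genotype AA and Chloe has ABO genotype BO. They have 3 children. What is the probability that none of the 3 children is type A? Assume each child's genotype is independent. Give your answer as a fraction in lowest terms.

1/8

ABO cross AA × BO → 1/2 A, 1/2 AB.
So P(type A) = 1/2 per child.
P(not type A) = 1/2 for one child; (1/2)^3 = 1/8.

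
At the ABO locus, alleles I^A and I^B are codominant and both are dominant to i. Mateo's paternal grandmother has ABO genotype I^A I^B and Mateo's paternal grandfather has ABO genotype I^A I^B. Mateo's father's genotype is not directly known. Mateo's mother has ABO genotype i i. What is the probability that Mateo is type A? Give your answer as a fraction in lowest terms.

Mateo's father's ABO genotype from I^A I^B × I^A I^B: 1/4 I^A I^A, 1/2 I^A I^B, 1/4 I^B I^B.
Crossing each possibility with the mother i i and summing P(type A): 1/4·1 + 1/2·1/2 + 1/4·0 = 1/2.

1/2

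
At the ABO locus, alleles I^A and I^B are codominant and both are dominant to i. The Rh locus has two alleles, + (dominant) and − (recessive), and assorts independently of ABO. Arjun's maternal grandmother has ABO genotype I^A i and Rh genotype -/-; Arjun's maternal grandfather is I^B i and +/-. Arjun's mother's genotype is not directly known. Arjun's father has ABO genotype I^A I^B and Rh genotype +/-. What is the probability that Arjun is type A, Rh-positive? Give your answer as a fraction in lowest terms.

15/64

Arjun's mother's ABO genotype from I^A i × I^B i: 1/4 I^A I^B, 1/4 I^A i, 1/4 I^B i, 1/4 i i.
Crossing each possibility with the father I^A I^B and summing P(type A): 1/4·1/4 + 1/4·1/2 + 1/4·1/4 + 1/4·1/2 = 3/8.
Similarly for Rh via the mother's Rh distribution: P(Rh+) = 5/8.
Independent loci: 3/8 × 5/8 = 15/64.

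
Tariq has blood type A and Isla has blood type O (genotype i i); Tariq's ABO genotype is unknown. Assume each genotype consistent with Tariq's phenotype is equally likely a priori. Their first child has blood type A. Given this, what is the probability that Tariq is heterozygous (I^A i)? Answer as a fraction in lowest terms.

Possible genotypes: Tariq ∈ {I^A I^A, I^A i}; Isla ∈ {i i}.
Weight each parental genotype pair by prior × P(type-A child):
  I^A I^A × i i: posterior weight 2/3.
  I^A i × i i: posterior weight 1/3.
Sum the posterior weight over pairs where Tariq is I^A i: 1/3.

1/3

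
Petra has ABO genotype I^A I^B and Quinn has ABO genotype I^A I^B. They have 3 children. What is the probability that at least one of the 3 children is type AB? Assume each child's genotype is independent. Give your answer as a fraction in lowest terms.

ABO cross I^A I^B × I^A I^B → 1/4 A, 1/4 B, 1/2 AB.
So P(type AB) = 1/2 per child.
P(none) = (1/2)^3 = 1/8; P(at least one) = 1 − 1/8 = 7/8.

7/8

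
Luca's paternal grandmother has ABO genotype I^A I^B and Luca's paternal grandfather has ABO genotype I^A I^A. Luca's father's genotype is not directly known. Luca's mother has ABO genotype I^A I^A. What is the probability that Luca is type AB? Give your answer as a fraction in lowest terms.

1/4

Luca's father's ABO genotype from I^A I^B × I^A I^A: 1/2 I^A I^A, 1/2 I^A I^B.
Crossing each possibility with the mother I^A I^A and summing P(type AB): 1/2·0 + 1/2·1/2 = 1/4.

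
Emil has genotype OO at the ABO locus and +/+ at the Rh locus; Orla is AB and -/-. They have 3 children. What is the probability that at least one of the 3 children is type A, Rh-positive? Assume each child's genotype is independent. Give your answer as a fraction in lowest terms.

7/8

ABO cross OO × AB → 1/2 A, 1/2 B.
Rh cross +/+ × -/- → 1 Rh+; so P(type A, Rh-positive) = 1/2 × 1 = 1/2 per child.
P(none) = (1/2)^3 = 1/8; P(at least one) = 1 − 1/8 = 7/8.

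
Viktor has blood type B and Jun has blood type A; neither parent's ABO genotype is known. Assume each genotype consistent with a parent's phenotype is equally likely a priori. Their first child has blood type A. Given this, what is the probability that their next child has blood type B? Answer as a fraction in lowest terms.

1/12

Possible genotypes: Viktor ∈ {I^B I^B, I^B i}; Jun ∈ {I^A I^A, I^A i}.
Weight each parental genotype pair by prior × P(type-A child):
  I^B i × I^A I^A: posterior weight 2/3; P(next child type B) = 0.
  I^B i × I^A i: posterior weight 1/3; P(next child type B) = 1/4.
Weighted sum = 1/12.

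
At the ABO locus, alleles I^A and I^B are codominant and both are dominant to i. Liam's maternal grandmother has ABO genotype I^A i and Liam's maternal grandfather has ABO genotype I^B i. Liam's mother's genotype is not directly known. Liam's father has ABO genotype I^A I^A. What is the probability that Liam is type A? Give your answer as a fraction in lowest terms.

3/4

Liam's mother's ABO genotype from I^A i × I^B i: 1/4 I^A I^B, 1/4 I^A i, 1/4 I^B i, 1/4 i i.
Crossing each possibility with the father I^A I^A and summing P(type A): 1/4·1/2 + 1/4·1 + 1/4·1/2 + 1/4·1 = 3/4.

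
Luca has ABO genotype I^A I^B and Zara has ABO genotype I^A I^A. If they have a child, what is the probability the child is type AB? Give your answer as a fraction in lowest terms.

1/2

ABO cross I^A I^B × I^A I^A → offspring phenotypes: 1/2 A, 1/2 AB.
So P(type AB) = 1/2.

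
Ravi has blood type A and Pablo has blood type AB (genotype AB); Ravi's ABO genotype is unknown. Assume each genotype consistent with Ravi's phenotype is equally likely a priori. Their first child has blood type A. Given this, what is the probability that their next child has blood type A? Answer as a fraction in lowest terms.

1/2

Possible genotypes: Ravi ∈ {AA, AO}; Pablo ∈ {AB}.
Weight each parental genotype pair by prior × P(type-A child):
  AA × AB: posterior weight 1/2; P(next child type A) = 1/2.
  AO × AB: posterior weight 1/2; P(next child type A) = 1/2.
Weighted sum = 1/2.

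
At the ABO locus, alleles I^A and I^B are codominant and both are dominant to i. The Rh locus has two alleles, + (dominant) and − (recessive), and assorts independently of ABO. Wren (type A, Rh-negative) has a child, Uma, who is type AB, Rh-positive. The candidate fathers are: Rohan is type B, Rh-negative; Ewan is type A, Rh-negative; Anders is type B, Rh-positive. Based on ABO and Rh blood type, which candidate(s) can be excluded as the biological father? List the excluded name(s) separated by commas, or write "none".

A candidate is excluded only if no genotype consistent with his phenotype could produce a type AB, Rh-positive child with a type A, Rh-negative mother.
Rohan (type B, Rh-): no genotype consistent with that phenotype can produce a type-AB Rh+ child with a type-A mother.
Ewan (type A, Rh-): no genotype consistent with that phenotype can produce a type-AB Rh+ child with a type-A mother.

Rohan, Ewan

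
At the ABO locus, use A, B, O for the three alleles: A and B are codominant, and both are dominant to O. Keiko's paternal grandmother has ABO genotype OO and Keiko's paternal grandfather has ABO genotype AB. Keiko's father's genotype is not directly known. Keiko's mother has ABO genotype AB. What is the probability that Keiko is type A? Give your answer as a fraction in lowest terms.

Keiko's father's ABO genotype from OO × AB: 1/2 AO, 1/2 BO.
Crossing each possibility with the mother AB and summing P(type A): 1/2·1/2 + 1/2·1/4 = 3/8.

3/8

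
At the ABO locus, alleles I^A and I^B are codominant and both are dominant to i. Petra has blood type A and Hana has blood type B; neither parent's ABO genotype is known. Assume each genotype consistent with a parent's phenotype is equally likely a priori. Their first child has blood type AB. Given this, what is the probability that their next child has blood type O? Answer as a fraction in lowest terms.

Possible genotypes: Petra ∈ {I^A I^A, I^A i}; Hana ∈ {I^B I^B, I^B i}.
Weight each parental genotype pair by prior × P(type-AB child):
  I^A I^A × I^B I^B: posterior weight 4/9; P(next child type O) = 0.
  I^A I^A × I^B i: posterior weight 2/9; P(next child type O) = 0.
  I^A i × I^B I^B: posterior weight 2/9; P(next child type O) = 0.
  I^A i × I^B i: posterior weight 1/9; P(next child type O) = 1/4.
Weighted sum = 1/36.

1/36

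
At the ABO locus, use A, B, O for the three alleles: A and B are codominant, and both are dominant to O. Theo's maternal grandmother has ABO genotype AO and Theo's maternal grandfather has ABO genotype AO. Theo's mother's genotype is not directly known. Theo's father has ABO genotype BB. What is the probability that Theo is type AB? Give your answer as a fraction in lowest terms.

Theo's mother's ABO genotype from AO × AO: 1/4 AA, 1/2 AO, 1/4 OO.
Crossing each possibility with the father BB and summing P(type AB): 1/4·1 + 1/2·1/2 + 1/4·0 = 1/2.

1/2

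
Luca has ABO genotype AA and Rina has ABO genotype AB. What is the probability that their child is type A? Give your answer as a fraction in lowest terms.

1/2

ABO cross AA × AB → offspring phenotypes: 1/2 A, 1/2 AB.
So P(type A) = 1/2.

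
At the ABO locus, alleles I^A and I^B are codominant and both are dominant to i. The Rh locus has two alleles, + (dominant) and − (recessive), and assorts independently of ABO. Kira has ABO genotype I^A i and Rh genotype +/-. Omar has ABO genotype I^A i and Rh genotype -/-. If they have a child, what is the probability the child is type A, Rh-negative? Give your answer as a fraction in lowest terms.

3/8

ABO cross I^A i × I^A i → offspring phenotypes: 1/4 O, 3/4 A.
Rh cross +/- × -/- → 1/2 Rh+, 1/2 Rh-.
Independent loci: P(type A, Rh-negative) = 3/4 × 1/2 = 3/8.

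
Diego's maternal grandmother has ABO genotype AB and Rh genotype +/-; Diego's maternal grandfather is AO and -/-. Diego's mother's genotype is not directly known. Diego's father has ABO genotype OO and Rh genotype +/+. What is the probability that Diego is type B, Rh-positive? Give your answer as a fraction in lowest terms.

1/4

Diego's mother's ABO genotype from AB × AO: 1/4 AA, 1/4 AB, 1/4 AO, 1/4 BO.
Crossing each possibility with the father OO and summing P(type B): 1/4·0 + 1/4·1/2 + 1/4·0 + 1/4·1/2 = 1/4.
Similarly for Rh via the mother's Rh distribution: P(Rh+) = 1.
Independent loci: 1/4 × 1 = 1/4.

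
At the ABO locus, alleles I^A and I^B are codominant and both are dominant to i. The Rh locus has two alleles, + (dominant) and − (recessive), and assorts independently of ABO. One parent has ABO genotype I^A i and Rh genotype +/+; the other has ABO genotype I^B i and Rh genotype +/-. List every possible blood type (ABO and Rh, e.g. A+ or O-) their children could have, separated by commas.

Gametes from I^A i × I^B i give offspring ABO genotypes I^A I^B, I^A i, I^B i, i i, i.e. phenotypes O, A, B, AB.
Rh cross +/+ × +/- → phenotypes Rh+.
Combining independently: O+, A+, B+, AB+.

O+, A+, B+, AB+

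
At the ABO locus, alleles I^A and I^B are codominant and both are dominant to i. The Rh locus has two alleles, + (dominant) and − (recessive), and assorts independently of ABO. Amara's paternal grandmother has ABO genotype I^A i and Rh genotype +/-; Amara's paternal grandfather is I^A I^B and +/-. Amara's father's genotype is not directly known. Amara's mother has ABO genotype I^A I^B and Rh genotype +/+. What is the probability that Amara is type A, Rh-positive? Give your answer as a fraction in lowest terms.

3/8

Amara's father's ABO genotype from I^A i × I^A I^B: 1/4 I^A I^A, 1/4 I^A I^B, 1/4 I^A i, 1/4 I^B i.
Crossing each possibility with the mother I^A I^B and summing P(type A): 1/4·1/2 + 1/4·1/4 + 1/4·1/2 + 1/4·1/4 = 3/8.
Similarly for Rh via the father's Rh distribution: P(Rh+) = 1.
Independent loci: 3/8 × 1 = 3/8.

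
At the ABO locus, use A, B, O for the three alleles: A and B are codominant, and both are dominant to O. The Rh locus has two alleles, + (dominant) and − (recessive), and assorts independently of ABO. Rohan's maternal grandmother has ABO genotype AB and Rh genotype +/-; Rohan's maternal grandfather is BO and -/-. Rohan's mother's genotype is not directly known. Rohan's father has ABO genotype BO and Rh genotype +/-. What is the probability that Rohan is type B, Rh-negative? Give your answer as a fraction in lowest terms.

Rohan's mother's ABO genotype from AB × BO: 1/4 AB, 1/4 AO, 1/4 BB, 1/4 BO.
Crossing each possibility with the father BO and summing P(type B): 1/4·1/2 + 1/4·1/4 + 1/4·1 + 1/4·3/4 = 5/8.
Similarly for Rh via the mother's Rh distribution: P(Rh-) = 3/8.
Independent loci: 5/8 × 3/8 = 15/64.

15/64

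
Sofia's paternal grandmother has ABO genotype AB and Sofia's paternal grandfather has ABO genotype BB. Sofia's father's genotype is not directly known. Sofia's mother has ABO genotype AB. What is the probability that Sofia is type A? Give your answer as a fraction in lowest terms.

1/8

Sofia's father's ABO genotype from AB × BB: 1/2 AB, 1/2 BB.
Crossing each possibility with the mother AB and summing P(type A): 1/2·1/4 + 1/2·0 = 1/8.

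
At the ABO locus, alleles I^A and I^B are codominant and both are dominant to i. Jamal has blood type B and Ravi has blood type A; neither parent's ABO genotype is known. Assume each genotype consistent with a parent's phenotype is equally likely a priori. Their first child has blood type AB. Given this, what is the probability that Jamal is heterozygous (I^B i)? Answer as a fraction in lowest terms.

1/3

Possible genotypes: Jamal ∈ {I^B I^B, I^B i}; Ravi ∈ {I^A I^A, I^A i}.
Weight each parental genotype pair by prior × P(type-AB child):
  I^B I^B × I^A I^A: posterior weight 4/9.
  I^B I^B × I^A i: posterior weight 2/9.
  I^B i × I^A I^A: posterior weight 2/9.
  I^B i × I^A i: posterior weight 1/9.
Sum the posterior weight over pairs where Jamal is I^B i: 1/3.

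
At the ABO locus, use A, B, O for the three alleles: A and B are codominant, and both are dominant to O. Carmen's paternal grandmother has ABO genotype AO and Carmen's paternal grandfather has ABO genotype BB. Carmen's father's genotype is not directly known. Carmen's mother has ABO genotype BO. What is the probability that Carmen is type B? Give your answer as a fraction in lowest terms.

Carmen's father's ABO genotype from AO × BB: 1/2 AB, 1/2 BO.
Crossing each possibility with the mother BO and summing P(type B): 1/2·1/2 + 1/2·3/4 = 5/8.

5/8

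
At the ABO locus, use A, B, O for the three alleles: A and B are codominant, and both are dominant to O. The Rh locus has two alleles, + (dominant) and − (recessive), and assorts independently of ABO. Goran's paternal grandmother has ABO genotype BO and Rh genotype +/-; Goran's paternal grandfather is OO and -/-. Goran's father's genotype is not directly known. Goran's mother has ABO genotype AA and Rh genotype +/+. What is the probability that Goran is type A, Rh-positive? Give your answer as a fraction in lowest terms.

3/4

Goran's father's ABO genotype from BO × OO: 1/2 BO, 1/2 OO.
Crossing each possibility with the mother AA and summing P(type A): 1/2·1/2 + 1/2·1 = 3/4.
Similarly for Rh via the father's Rh distribution: P(Rh+) = 1.
Independent loci: 3/4 × 1 = 3/4.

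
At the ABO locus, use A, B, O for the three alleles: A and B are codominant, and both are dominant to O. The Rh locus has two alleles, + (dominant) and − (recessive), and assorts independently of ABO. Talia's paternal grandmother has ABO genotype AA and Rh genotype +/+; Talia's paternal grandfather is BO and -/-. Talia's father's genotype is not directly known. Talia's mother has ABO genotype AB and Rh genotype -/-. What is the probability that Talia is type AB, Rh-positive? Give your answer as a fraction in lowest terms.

Talia's father's ABO genotype from AA × BO: 1/2 AB, 1/2 AO.
Crossing each possibility with the mother AB and summing P(type AB): 1/2·1/2 + 1/2·1/4 = 3/8.
Similarly for Rh via the father's Rh distribution: P(Rh+) = 1/2.
Independent loci: 3/8 × 1/2 = 3/16.

3/16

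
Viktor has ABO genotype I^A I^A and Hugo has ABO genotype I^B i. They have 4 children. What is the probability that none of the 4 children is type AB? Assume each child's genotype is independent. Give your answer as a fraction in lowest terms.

1/16

ABO cross I^A I^A × I^B i → 1/2 A, 1/2 AB.
So P(type AB) = 1/2 per child.
P(not type AB) = 1/2 for one child; (1/2)^4 = 1/16.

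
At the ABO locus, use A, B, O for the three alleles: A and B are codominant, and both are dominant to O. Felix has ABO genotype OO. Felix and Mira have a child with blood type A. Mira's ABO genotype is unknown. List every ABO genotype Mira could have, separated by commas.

AA, AB, AO

For each candidate genotype of Mira, check whether crossing it with OO can produce every observed child phenotype.
  AA → possible child types {A} ✓
  AB → possible child types {A, B} ✓
  AO → possible child types {O, A} ✓
  BB → possible child types {B} ✗
  BO → possible child types {O, B} ✗
  OO → possible child types {O} ✗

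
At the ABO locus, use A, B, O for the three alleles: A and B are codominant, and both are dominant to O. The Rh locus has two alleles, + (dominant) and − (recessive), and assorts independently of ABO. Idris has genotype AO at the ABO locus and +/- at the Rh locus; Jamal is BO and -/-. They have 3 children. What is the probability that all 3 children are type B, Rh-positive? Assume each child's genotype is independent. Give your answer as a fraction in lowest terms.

ABO cross AO × BO → 1/4 O, 1/4 A, 1/4 B, 1/4 AB.
Rh cross +/- × -/- → 1/2 Rh+, 1/2 Rh-; so P(type B, Rh-positive) = 1/4 × 1/2 = 1/8 per child.
All 3 independent: (1/8)^3 = 1/512.

1/512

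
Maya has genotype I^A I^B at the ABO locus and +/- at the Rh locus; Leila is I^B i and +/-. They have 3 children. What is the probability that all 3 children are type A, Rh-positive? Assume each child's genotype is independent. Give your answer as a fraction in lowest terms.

ABO cross I^A I^B × I^B i → 1/4 A, 1/2 B, 1/4 AB.
Rh cross +/- × +/- → 3/4 Rh+, 1/4 Rh-; so P(type A, Rh-positive) = 1/4 × 3/4 = 3/16 per child.
All 3 independent: (3/16)^3 = 27/4096.

27/4096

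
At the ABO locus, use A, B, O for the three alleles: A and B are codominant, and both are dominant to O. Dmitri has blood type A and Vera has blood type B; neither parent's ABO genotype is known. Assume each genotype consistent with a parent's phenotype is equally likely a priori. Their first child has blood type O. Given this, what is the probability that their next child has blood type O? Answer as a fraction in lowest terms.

1/4

Possible genotypes: Dmitri ∈ {AA, AO}; Vera ∈ {BB, BO}.
Weight each parental genotype pair by prior × P(type-O child):
  AO × BO: posterior weight 1; P(next child type O) = 1/4.
Weighted sum = 1/4.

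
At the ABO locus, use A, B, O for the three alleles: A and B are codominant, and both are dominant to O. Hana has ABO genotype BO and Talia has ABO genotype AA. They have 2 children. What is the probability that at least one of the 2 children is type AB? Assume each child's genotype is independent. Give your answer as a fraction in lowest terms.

ABO cross BO × AA → 1/2 A, 1/2 AB.
So P(type AB) = 1/2 per child.
P(none) = (1/2)^2 = 1/4; P(at least one) = 1 − 1/4 = 3/4.

3/4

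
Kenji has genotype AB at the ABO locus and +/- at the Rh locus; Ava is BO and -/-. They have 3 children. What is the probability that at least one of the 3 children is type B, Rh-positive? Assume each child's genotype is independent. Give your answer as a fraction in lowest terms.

37/64

ABO cross AB × BO → 1/4 A, 1/2 B, 1/4 AB.
Rh cross +/- × -/- → 1/2 Rh+, 1/2 Rh-; so P(type B, Rh-positive) = 1/2 × 1/2 = 1/4 per child.
P(none) = (3/4)^3 = 27/64; P(at least one) = 1 − 27/64 = 37/64.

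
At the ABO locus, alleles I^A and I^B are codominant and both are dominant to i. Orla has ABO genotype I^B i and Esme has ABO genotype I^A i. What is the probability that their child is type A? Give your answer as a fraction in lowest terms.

ABO cross I^B i × I^A i → offspring phenotypes: 1/4 O, 1/4 A, 1/4 B, 1/4 AB.
So P(type A) = 1/4.

1/4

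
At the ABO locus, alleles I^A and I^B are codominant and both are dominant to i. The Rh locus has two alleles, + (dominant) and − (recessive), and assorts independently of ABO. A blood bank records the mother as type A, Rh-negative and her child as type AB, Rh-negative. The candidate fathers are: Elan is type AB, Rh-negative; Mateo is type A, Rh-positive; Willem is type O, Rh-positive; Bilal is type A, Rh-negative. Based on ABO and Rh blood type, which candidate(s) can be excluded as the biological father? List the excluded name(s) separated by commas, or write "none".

Mateo, Willem, Bilal

A candidate is excluded only if no genotype consistent with his phenotype could produce a type AB, Rh-negative child with a type A, Rh-negative mother.
Mateo (type A, Rh+): no genotype consistent with that phenotype can produce a type-AB Rh- child with a type-A mother.
Willem (type O, Rh+): no genotype consistent with that phenotype can produce a type-AB Rh- child with a type-A mother.
Bilal (type A, Rh-): no genotype consistent with that phenotype can produce a type-AB Rh- child with a type-A mother.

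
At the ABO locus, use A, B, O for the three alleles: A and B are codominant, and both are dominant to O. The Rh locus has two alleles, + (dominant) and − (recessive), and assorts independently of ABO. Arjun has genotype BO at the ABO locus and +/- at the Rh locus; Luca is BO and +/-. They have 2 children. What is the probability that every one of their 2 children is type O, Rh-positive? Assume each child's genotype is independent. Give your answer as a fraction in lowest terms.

9/256

ABO cross BO × BO → 1/4 O, 3/4 B.
Rh cross +/- × +/- → 3/4 Rh+, 1/4 Rh-; so P(type O, Rh-positive) = 1/4 × 3/4 = 3/16 per child.
All 2 independent: (3/16)^2 = 9/256.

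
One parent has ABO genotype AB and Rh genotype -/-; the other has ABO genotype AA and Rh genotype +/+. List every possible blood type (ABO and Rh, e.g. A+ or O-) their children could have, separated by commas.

Gametes from AB × AA give offspring ABO genotypes AA, AB, i.e. phenotypes A, AB.
Rh cross -/- × +/+ → phenotypes Rh+.
Combining independently: A+, AB+.

A+, AB+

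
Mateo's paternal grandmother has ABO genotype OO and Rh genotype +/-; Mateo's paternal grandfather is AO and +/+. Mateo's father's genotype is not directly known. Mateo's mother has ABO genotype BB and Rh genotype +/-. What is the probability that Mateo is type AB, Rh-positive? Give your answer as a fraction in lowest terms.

7/32

Mateo's father's ABO genotype from OO × AO: 1/2 AO, 1/2 OO.
Crossing each possibility with the mother BB and summing P(type AB): 1/2·1/2 + 1/2·0 = 1/4.
Similarly for Rh via the father's Rh distribution: P(Rh+) = 7/8.
Independent loci: 1/4 × 7/8 = 7/32.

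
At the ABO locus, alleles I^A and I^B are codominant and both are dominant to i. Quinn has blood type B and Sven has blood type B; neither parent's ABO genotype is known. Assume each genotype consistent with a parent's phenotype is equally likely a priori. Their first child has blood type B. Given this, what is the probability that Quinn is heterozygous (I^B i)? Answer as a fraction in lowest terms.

Possible genotypes: Quinn ∈ {I^B I^B, I^B i}; Sven ∈ {I^B I^B, I^B i}.
Weight each parental genotype pair by prior × P(type-B child):
  I^B I^B × I^B I^B: posterior weight 4/15.
  I^B I^B × I^B i: posterior weight 4/15.
  I^B i × I^B I^B: posterior weight 4/15.
  I^B i × I^B i: posterior weight 1/5.
Sum the posterior weight over pairs where Quinn is I^B i: 7/15.

7/15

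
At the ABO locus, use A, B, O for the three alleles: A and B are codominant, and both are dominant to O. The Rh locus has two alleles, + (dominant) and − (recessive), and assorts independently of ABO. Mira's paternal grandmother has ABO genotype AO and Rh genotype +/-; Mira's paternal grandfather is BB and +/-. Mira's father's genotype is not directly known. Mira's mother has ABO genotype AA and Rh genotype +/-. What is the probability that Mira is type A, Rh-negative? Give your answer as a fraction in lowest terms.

Mira's father's ABO genotype from AO × BB: 1/2 AB, 1/2 BO.
Crossing each possibility with the mother AA and summing P(type A): 1/2·1/2 + 1/2·1/2 = 1/2.
Similarly for Rh via the father's Rh distribution: P(Rh-) = 1/4.
Independent loci: 1/2 × 1/4 = 1/8.

1/8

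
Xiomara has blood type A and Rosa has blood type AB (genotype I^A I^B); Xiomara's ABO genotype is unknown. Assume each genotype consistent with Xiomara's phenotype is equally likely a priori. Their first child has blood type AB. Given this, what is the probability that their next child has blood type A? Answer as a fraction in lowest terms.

Possible genotypes: Xiomara ∈ {I^A I^A, I^A i}; Rosa ∈ {I^A I^B}.
Weight each parental genotype pair by prior × P(type-AB child):
  I^A I^A × I^A I^B: posterior weight 2/3; P(next child type A) = 1/2.
  I^A i × I^A I^B: posterior weight 1/3; P(next child type A) = 1/2.
Weighted sum = 1/2.

1/2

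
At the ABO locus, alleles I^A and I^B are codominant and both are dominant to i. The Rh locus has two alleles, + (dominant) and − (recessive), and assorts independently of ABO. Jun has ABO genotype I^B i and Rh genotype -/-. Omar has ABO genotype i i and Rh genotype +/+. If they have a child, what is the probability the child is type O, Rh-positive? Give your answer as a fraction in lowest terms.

ABO cross I^B i × i i → offspring phenotypes: 1/2 O, 1/2 B.
Rh cross -/- × +/+ → 1 Rh+.
Independent loci: P(type O, Rh-positive) = 1/2 × 1 = 1/2.

1/2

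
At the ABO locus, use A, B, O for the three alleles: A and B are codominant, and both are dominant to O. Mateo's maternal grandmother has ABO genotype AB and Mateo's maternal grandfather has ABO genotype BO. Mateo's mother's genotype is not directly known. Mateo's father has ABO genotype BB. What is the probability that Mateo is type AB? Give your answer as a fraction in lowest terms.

1/4

Mateo's mother's ABO genotype from AB × BO: 1/4 AB, 1/4 AO, 1/4 BB, 1/4 BO.
Crossing each possibility with the father BB and summing P(type AB): 1/4·1/2 + 1/4·1/2 + 1/4·0 + 1/4·0 = 1/4.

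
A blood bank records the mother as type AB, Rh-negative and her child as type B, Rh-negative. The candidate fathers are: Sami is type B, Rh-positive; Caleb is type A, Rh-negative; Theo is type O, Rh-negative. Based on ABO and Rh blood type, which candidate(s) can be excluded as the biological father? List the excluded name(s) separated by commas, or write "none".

none

A candidate is excluded only if no genotype consistent with his phenotype could produce a type B, Rh-negative child with a type AB, Rh-negative mother.
Every candidate has at least one consistent genotype combination, so none can be excluded.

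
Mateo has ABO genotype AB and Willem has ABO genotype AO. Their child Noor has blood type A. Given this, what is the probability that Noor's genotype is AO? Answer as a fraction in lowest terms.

Cross AB × AO → 1/4 AA, 1/4 AB, 1/4 AO, 1/4 BO.
Type-A genotypes among offspring: AA (1/4), AO (1/4); total 1/2.
P(AO | type A) = (1/4) / (1/2) = 1/2.

1/2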